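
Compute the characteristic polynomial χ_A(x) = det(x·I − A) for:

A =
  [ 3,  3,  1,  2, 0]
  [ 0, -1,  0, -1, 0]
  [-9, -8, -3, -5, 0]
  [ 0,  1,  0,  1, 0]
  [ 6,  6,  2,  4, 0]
x^5

Expanding det(x·I − A) (e.g. by cofactor expansion or by noting that A is similar to its Jordan form J, which has the same characteristic polynomial as A) gives
  χ_A(x) = x^5
which factors as x^5. The eigenvalues (with algebraic multiplicities) are λ = 0 with multiplicity 5.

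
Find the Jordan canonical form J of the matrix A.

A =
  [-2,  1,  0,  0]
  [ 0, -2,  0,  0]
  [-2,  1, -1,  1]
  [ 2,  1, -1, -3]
J_2(-2) ⊕ J_2(-2)

The characteristic polynomial is
  det(x·I − A) = x^4 + 8*x^3 + 24*x^2 + 32*x + 16 = (x + 2)^4

Eigenvalues and multiplicities (the geometric multiplicity of λ is n − rank(A − λI), which equals the number of Jordan blocks for λ):
  λ = -2: algebraic multiplicity = 4, geometric multiplicity = 2

Determining the block sizes for each eigenvalue:
  λ = -2: with am = 4 and gm = 2, the partition is not yet determined (e.g. several partitions of 4 into 2 parts exist). Let N = A − (-2)·I. Computing rank(N^1) = 2, rank(N^2) = 0; the number of blocks of size ≥ j is rank(N^{j−1}) − rank(N^j), giving [2, 2]. So we have 2 block(s) of size 2 → block sizes [2, 2]

Assembling the blocks gives a Jordan form
J =
  [-2,  1,  0,  0]
  [ 0, -2,  0,  0]
  [ 0,  0, -2,  1]
  [ 0,  0,  0, -2]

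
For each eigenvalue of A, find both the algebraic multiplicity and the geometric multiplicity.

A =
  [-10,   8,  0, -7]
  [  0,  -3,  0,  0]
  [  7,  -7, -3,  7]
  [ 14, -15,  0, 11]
λ = -3: alg = 3, geom = 2; λ = 4: alg = 1, geom = 1

Step 1 — factor the characteristic polynomial to read off the algebraic multiplicities:
  χ_A(x) = (x - 4)*(x + 3)^3

Step 2 — compute geometric multiplicities via the rank-nullity identity g(λ) = n − rank(A − λI):
  rank(A − (-3)·I) = 2, so dim ker(A − (-3)·I) = n − 2 = 2
  rank(A − (4)·I) = 3, so dim ker(A − (4)·I) = n − 3 = 1

Summary:
  λ = -3: algebraic multiplicity = 3, geometric multiplicity = 2
  λ = 4: algebraic multiplicity = 1, geometric multiplicity = 1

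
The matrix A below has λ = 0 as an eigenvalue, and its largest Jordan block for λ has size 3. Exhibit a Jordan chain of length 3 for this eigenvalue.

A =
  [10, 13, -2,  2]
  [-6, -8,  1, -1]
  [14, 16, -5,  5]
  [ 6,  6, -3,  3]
A Jordan chain for λ = 0 of length 3:
v_1 = (6, -4, 4, 0)ᵀ
v_2 = (10, -6, 14, 6)ᵀ
v_3 = (1, 0, 0, 0)ᵀ

Let N = A − (0)·I. We want v_3 with N^3 v_3 = 0 but N^2 v_3 ≠ 0; then v_{j-1} := N · v_j for j = 3, …, 2.

Pick v_3 = (1, 0, 0, 0)ᵀ.
Then v_2 = N · v_3 = (10, -6, 14, 6)ᵀ.
Then v_1 = N · v_2 = (6, -4, 4, 0)ᵀ.

Sanity check: (A − (0)·I) v_1 = (0, 0, 0, 0)ᵀ = 0. ✓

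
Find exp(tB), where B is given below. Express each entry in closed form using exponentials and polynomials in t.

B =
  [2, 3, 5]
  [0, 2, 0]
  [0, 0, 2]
e^{tB} =
  [exp(2*t), 3*t*exp(2*t), 5*t*exp(2*t)]
  [0, exp(2*t), 0]
  [0, 0, exp(2*t)]

Strategy: write B = P · J · P⁻¹ where J is a Jordan canonical form, so e^{tB} = P · e^{tJ} · P⁻¹, and e^{tJ} can be computed block-by-block.

B has Jordan form
J =
  [2, 1, 0]
  [0, 2, 0]
  [0, 0, 2]
(up to reordering of blocks).

Per-block formulas:
  For a 2×2 Jordan block J_2(2): exp(t · J_2(2)) = e^(2t)·(I + t·N), where N is the 2×2 nilpotent shift.
  For a 1×1 block at λ = 2: exp(t · [2]) = [e^(2t)].

After assembling e^{tJ} and conjugating by P, we get:

e^{tB} =
  [exp(2*t), 3*t*exp(2*t), 5*t*exp(2*t)]
  [0, exp(2*t), 0]
  [0, 0, exp(2*t)]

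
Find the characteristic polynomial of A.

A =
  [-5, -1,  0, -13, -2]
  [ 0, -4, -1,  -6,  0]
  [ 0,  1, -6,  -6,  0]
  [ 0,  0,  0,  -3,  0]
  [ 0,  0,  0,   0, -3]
x^5 + 21*x^4 + 174*x^3 + 710*x^2 + 1425*x + 1125

Expanding det(x·I − A) (e.g. by cofactor expansion or by noting that A is similar to its Jordan form J, which has the same characteristic polynomial as A) gives
  χ_A(x) = x^5 + 21*x^4 + 174*x^3 + 710*x^2 + 1425*x + 1125
which factors as (x + 3)^2*(x + 5)^3. The eigenvalues (with algebraic multiplicities) are λ = -5 with multiplicity 3, λ = -3 with multiplicity 2.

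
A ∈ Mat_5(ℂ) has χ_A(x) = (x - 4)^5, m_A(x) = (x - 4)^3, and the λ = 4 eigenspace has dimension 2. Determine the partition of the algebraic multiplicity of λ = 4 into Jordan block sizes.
Block sizes for λ = 4: [3, 2]

Step 1 — from the characteristic polynomial, algebraic multiplicity of λ = 4 is 5. From dim ker(A − (4)·I) = 2, there are exactly 2 Jordan blocks for λ = 4.
Step 2 — from the minimal polynomial, the factor (x − 4)^3 tells us the largest block for λ = 4 has size 3.
Step 3 — with total size 5, 2 blocks, and largest block 3, the block sizes (in nonincreasing order) are [3, 2].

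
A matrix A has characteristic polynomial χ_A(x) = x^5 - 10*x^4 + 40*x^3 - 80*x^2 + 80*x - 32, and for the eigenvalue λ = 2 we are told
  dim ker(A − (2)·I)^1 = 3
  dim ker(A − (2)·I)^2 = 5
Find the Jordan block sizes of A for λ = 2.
Block sizes for λ = 2: [2, 2, 1]

From the dimensions of kernels of powers, the number of Jordan blocks of size at least j is d_j − d_{j−1} where d_j = dim ker(N^j) (with d_0 = 0). Computing the differences gives [3, 2].
The number of blocks of size exactly k is (#blocks of size ≥ k) − (#blocks of size ≥ k + 1), so the partition is: 1 block(s) of size 1, 2 block(s) of size 2.
In nonincreasing order the block sizes are [2, 2, 1].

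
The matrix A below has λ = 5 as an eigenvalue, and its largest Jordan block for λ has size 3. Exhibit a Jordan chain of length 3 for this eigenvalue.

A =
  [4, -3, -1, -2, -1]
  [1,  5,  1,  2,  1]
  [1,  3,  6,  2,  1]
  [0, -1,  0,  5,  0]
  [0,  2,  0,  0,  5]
A Jordan chain for λ = 5 of length 3:
v_1 = (-3, 0, 3, -1, 2)ᵀ
v_2 = (-1, 1, 1, 0, 0)ᵀ
v_3 = (1, 0, 0, 0, 0)ᵀ

Let N = A − (5)·I. We want v_3 with N^3 v_3 = 0 but N^2 v_3 ≠ 0; then v_{j-1} := N · v_j for j = 3, …, 2.

Pick v_3 = (1, 0, 0, 0, 0)ᵀ.
Then v_2 = N · v_3 = (-1, 1, 1, 0, 0)ᵀ.
Then v_1 = N · v_2 = (-3, 0, 3, -1, 2)ᵀ.

Sanity check: (A − (5)·I) v_1 = (0, 0, 0, 0, 0)ᵀ = 0. ✓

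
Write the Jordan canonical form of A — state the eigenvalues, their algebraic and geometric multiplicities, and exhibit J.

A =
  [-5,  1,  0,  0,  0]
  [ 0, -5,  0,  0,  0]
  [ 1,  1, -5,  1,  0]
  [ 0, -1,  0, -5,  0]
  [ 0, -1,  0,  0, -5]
J_2(-5) ⊕ J_2(-5) ⊕ J_1(-5)

The characteristic polynomial is
  det(x·I − A) = x^5 + 25*x^4 + 250*x^3 + 1250*x^2 + 3125*x + 3125 = (x + 5)^5

Eigenvalues and multiplicities (the geometric multiplicity of λ is n − rank(A − λI), which equals the number of Jordan blocks for λ):
  λ = -5: algebraic multiplicity = 5, geometric multiplicity = 3

Determining the block sizes for each eigenvalue:
  λ = -5: with am = 5 and gm = 3, the partition is not yet determined (e.g. several partitions of 5 into 3 parts exist). Let N = A − (-5)·I. Computing rank(N^1) = 2, rank(N^2) = 0; the number of blocks of size ≥ j is rank(N^{j−1}) − rank(N^j), giving [3, 2]. So we have 2 block(s) of size 2, 1 block(s) of size 1 → block sizes [2, 2, 1]

Assembling the blocks gives a Jordan form
J =
  [-5,  1,  0,  0,  0]
  [ 0, -5,  0,  0,  0]
  [ 0,  0, -5,  1,  0]
  [ 0,  0,  0, -5,  0]
  [ 0,  0,  0,  0, -5]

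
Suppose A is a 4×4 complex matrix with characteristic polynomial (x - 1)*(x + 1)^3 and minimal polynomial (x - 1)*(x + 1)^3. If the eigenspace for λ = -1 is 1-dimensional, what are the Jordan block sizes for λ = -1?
Block sizes for λ = -1: [3]

Step 1 — from the characteristic polynomial, algebraic multiplicity of λ = -1 is 3. From dim ker(A − (-1)·I) = 1, there are exactly 1 Jordan blocks for λ = -1.
Step 2 — from the minimal polynomial, the factor (x + 1)^3 tells us the largest block for λ = -1 has size 3.
Step 3 — with total size 3, 1 blocks, and largest block 3, the block sizes (in nonincreasing order) are [3].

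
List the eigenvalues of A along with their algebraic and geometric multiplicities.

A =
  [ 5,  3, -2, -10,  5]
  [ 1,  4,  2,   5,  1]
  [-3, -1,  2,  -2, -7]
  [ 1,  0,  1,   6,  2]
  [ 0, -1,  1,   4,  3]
λ = 4: alg = 5, geom = 2

Step 1 — factor the characteristic polynomial to read off the algebraic multiplicities:
  χ_A(x) = (x - 4)^5

Step 2 — compute geometric multiplicities via the rank-nullity identity g(λ) = n − rank(A − λI):
  rank(A − (4)·I) = 3, so dim ker(A − (4)·I) = n − 3 = 2

Summary:
  λ = 4: algebraic multiplicity = 5, geometric multiplicity = 2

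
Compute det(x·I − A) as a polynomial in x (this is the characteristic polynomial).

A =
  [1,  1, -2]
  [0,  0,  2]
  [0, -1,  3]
x^3 - 4*x^2 + 5*x - 2

Expanding det(x·I − A) (e.g. by cofactor expansion or by noting that A is similar to its Jordan form J, which has the same characteristic polynomial as A) gives
  χ_A(x) = x^3 - 4*x^2 + 5*x - 2
which factors as (x - 2)*(x - 1)^2. The eigenvalues (with algebraic multiplicities) are λ = 1 with multiplicity 2, λ = 2 with multiplicity 1.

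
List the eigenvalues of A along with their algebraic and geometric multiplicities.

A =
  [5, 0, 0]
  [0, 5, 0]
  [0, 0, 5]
λ = 5: alg = 3, geom = 3

Step 1 — factor the characteristic polynomial to read off the algebraic multiplicities:
  χ_A(x) = (x - 5)^3

Step 2 — compute geometric multiplicities via the rank-nullity identity g(λ) = n − rank(A − λI):
  rank(A − (5)·I) = 0, so dim ker(A − (5)·I) = n − 0 = 3

Summary:
  λ = 5: algebraic multiplicity = 3, geometric multiplicity = 3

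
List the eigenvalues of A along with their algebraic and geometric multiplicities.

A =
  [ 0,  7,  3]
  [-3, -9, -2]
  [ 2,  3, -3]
λ = -4: alg = 3, geom = 1

Step 1 — factor the characteristic polynomial to read off the algebraic multiplicities:
  χ_A(x) = (x + 4)^3

Step 2 — compute geometric multiplicities via the rank-nullity identity g(λ) = n − rank(A − λI):
  rank(A − (-4)·I) = 2, so dim ker(A − (-4)·I) = n − 2 = 1

Summary:
  λ = -4: algebraic multiplicity = 3, geometric multiplicity = 1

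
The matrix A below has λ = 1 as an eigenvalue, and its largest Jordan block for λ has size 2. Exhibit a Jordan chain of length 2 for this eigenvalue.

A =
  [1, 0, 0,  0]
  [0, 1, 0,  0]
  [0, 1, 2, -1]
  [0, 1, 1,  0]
A Jordan chain for λ = 1 of length 2:
v_1 = (0, 0, 1, 1)ᵀ
v_2 = (0, 1, 0, 0)ᵀ

Let N = A − (1)·I. We want v_2 with N^2 v_2 = 0 but N^1 v_2 ≠ 0; then v_{j-1} := N · v_j for j = 2, …, 2.

Pick v_2 = (0, 1, 0, 0)ᵀ.
Then v_1 = N · v_2 = (0, 0, 1, 1)ᵀ.

Sanity check: (A − (1)·I) v_1 = (0, 0, 0, 0)ᵀ = 0. ✓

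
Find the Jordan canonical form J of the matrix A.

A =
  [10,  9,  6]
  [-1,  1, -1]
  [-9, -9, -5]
J_2(1) ⊕ J_1(4)

The characteristic polynomial is
  det(x·I − A) = x^3 - 6*x^2 + 9*x - 4 = (x - 4)*(x - 1)^2

Eigenvalues and multiplicities (the geometric multiplicity of λ is n − rank(A − λI), which equals the number of Jordan blocks for λ):
  λ = 1: algebraic multiplicity = 2, geometric multiplicity = 1
  λ = 4: algebraic multiplicity = 1, geometric multiplicity = 1

Determining the block sizes for each eigenvalue:
  λ = 1: one block (gm = 1), so the single block has size am = 2 → block sizes [2]
  λ = 4: one block (gm = 1), so the single block has size am = 1 → block sizes [1]

Assembling the blocks gives a Jordan form
J =
  [1, 1, 0]
  [0, 1, 0]
  [0, 0, 4]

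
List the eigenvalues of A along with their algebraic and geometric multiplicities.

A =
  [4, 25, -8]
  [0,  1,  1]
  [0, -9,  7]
λ = 4: alg = 3, geom = 1

Step 1 — factor the characteristic polynomial to read off the algebraic multiplicities:
  χ_A(x) = (x - 4)^3

Step 2 — compute geometric multiplicities via the rank-nullity identity g(λ) = n − rank(A − λI):
  rank(A − (4)·I) = 2, so dim ker(A − (4)·I) = n − 2 = 1

Summary:
  λ = 4: algebraic multiplicity = 3, geometric multiplicity = 1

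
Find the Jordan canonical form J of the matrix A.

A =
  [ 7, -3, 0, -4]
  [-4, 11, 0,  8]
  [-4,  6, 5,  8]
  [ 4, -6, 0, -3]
J_2(5) ⊕ J_1(5) ⊕ J_1(5)

The characteristic polynomial is
  det(x·I − A) = x^4 - 20*x^3 + 150*x^2 - 500*x + 625 = (x - 5)^4

Eigenvalues and multiplicities (the geometric multiplicity of λ is n − rank(A − λI), which equals the number of Jordan blocks for λ):
  λ = 5: algebraic multiplicity = 4, geometric multiplicity = 3

Determining the block sizes for each eigenvalue:
  λ = 5: 3 blocks summing to 4 forces exactly one block of size 2 and the rest size 1 → block sizes [2, 1, 1]

Assembling the blocks gives a Jordan form
J =
  [5, 1, 0, 0]
  [0, 5, 0, 0]
  [0, 0, 5, 0]
  [0, 0, 0, 5]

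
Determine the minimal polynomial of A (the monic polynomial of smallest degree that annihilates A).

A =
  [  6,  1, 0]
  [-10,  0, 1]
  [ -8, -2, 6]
x^3 - 12*x^2 + 48*x - 64

The characteristic polynomial is χ_A(x) = (x - 4)^3, so the eigenvalues are known. The minimal polynomial is
  m_A(x) = Π_λ (x − λ)^{k_λ}
where k_λ is the size of the *largest* Jordan block for λ (equivalently, the smallest k with (A − λI)^k v = 0 for every generalised eigenvector v of λ).

  λ = 4: largest Jordan block has size 3, contributing (x − 4)^3

So m_A(x) = (x - 4)^3 = x^3 - 12*x^2 + 48*x - 64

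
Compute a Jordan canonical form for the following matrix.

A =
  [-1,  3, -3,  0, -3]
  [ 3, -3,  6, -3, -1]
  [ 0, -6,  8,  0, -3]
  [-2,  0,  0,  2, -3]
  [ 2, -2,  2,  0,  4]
J_3(2) ⊕ J_2(2)

The characteristic polynomial is
  det(x·I − A) = x^5 - 10*x^4 + 40*x^3 - 80*x^2 + 80*x - 32 = (x - 2)^5

Eigenvalues and multiplicities (the geometric multiplicity of λ is n − rank(A − λI), which equals the number of Jordan blocks for λ):
  λ = 2: algebraic multiplicity = 5, geometric multiplicity = 2

Determining the block sizes for each eigenvalue:
  λ = 2: with am = 5 and gm = 2, the partition is not yet determined (e.g. several partitions of 5 into 2 parts exist). Let N = A − (2)·I. Computing rank(N^1) = 3, rank(N^2) = 1, rank(N^3) = 0; the number of blocks of size ≥ j is rank(N^{j−1}) − rank(N^j), giving [2, 2, 1]. So we have 1 block(s) of size 3, 1 block(s) of size 2 → block sizes [3, 2]

Assembling the blocks gives a Jordan form
J =
  [2, 1, 0, 0, 0]
  [0, 2, 1, 0, 0]
  [0, 0, 2, 0, 0]
  [0, 0, 0, 2, 1]
  [0, 0, 0, 0, 2]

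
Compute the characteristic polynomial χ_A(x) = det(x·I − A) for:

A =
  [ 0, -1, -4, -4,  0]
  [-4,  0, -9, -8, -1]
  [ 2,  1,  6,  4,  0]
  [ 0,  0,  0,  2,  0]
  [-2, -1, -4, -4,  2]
x^5 - 10*x^4 + 40*x^3 - 80*x^2 + 80*x - 32

Expanding det(x·I − A) (e.g. by cofactor expansion or by noting that A is similar to its Jordan form J, which has the same characteristic polynomial as A) gives
  χ_A(x) = x^5 - 10*x^4 + 40*x^3 - 80*x^2 + 80*x - 32
which factors as (x - 2)^5. The eigenvalues (with algebraic multiplicities) are λ = 2 with multiplicity 5.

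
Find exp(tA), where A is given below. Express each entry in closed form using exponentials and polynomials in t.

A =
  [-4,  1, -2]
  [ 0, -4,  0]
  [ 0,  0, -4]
e^{tA} =
  [exp(-4*t), t*exp(-4*t), -2*t*exp(-4*t)]
  [0, exp(-4*t), 0]
  [0, 0, exp(-4*t)]

Strategy: write A = P · J · P⁻¹ where J is a Jordan canonical form, so e^{tA} = P · e^{tJ} · P⁻¹, and e^{tJ} can be computed block-by-block.

A has Jordan form
J =
  [-4,  1,  0]
  [ 0, -4,  0]
  [ 0,  0, -4]
(up to reordering of blocks).

Per-block formulas:
  For a 2×2 Jordan block J_2(-4): exp(t · J_2(-4)) = e^(-4t)·(I + t·N), where N is the 2×2 nilpotent shift.
  For a 1×1 block at λ = -4: exp(t · [-4]) = [e^(-4t)].

After assembling e^{tJ} and conjugating by P, we get:

e^{tA} =
  [exp(-4*t), t*exp(-4*t), -2*t*exp(-4*t)]
  [0, exp(-4*t), 0]
  [0, 0, exp(-4*t)]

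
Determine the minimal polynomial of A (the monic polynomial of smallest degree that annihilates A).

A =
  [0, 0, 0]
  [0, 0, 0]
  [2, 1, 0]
x^2

The characteristic polynomial is χ_A(x) = x^3, so the eigenvalues are known. The minimal polynomial is
  m_A(x) = Π_λ (x − λ)^{k_λ}
where k_λ is the size of the *largest* Jordan block for λ (equivalently, the smallest k with (A − λI)^k v = 0 for every generalised eigenvector v of λ).

  λ = 0: largest Jordan block has size 2, contributing (x − 0)^2

So m_A(x) = x^2 = x^2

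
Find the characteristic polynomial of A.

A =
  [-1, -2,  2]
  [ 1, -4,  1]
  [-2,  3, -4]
x^3 + 9*x^2 + 27*x + 27

Expanding det(x·I − A) (e.g. by cofactor expansion or by noting that A is similar to its Jordan form J, which has the same characteristic polynomial as A) gives
  χ_A(x) = x^3 + 9*x^2 + 27*x + 27
which factors as (x + 3)^3. The eigenvalues (with algebraic multiplicities) are λ = -3 with multiplicity 3.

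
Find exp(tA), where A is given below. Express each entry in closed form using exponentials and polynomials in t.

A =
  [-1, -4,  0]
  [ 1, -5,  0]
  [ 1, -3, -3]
e^{tA} =
  [2*t*exp(-3*t) + exp(-3*t), -4*t*exp(-3*t), 0]
  [t*exp(-3*t), -2*t*exp(-3*t) + exp(-3*t), 0]
  [-t^2*exp(-3*t)/2 + t*exp(-3*t), t^2*exp(-3*t) - 3*t*exp(-3*t), exp(-3*t)]

Strategy: write A = P · J · P⁻¹ where J is a Jordan canonical form, so e^{tA} = P · e^{tJ} · P⁻¹, and e^{tJ} can be computed block-by-block.

A has Jordan form
J =
  [-3,  1,  0]
  [ 0, -3,  1]
  [ 0,  0, -3]
(up to reordering of blocks).

Per-block formulas:
  For a 3×3 Jordan block J_3(-3): exp(t · J_3(-3)) = e^(-3t)·(I + t·N + (t^2/2)·N^2), where N is the 3×3 nilpotent shift.

After assembling e^{tJ} and conjugating by P, we get:

e^{tA} =
  [2*t*exp(-3*t) + exp(-3*t), -4*t*exp(-3*t), 0]
  [t*exp(-3*t), -2*t*exp(-3*t) + exp(-3*t), 0]
  [-t^2*exp(-3*t)/2 + t*exp(-3*t), t^2*exp(-3*t) - 3*t*exp(-3*t), exp(-3*t)]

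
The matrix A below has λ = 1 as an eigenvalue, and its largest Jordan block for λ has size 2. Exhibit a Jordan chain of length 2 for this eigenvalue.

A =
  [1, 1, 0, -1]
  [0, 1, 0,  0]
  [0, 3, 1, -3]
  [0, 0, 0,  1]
A Jordan chain for λ = 1 of length 2:
v_1 = (1, 0, 3, 0)ᵀ
v_2 = (0, 1, 0, 0)ᵀ

Let N = A − (1)·I. We want v_2 with N^2 v_2 = 0 but N^1 v_2 ≠ 0; then v_{j-1} := N · v_j for j = 2, …, 2.

Pick v_2 = (0, 1, 0, 0)ᵀ.
Then v_1 = N · v_2 = (1, 0, 3, 0)ᵀ.

Sanity check: (A − (1)·I) v_1 = (0, 0, 0, 0)ᵀ = 0. ✓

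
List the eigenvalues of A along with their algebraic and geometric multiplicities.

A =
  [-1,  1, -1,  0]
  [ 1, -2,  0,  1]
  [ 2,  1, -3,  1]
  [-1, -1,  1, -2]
λ = -2: alg = 4, geom = 2

Step 1 — factor the characteristic polynomial to read off the algebraic multiplicities:
  χ_A(x) = (x + 2)^4

Step 2 — compute geometric multiplicities via the rank-nullity identity g(λ) = n − rank(A − λI):
  rank(A − (-2)·I) = 2, so dim ker(A − (-2)·I) = n − 2 = 2

Summary:
  λ = -2: algebraic multiplicity = 4, geometric multiplicity = 2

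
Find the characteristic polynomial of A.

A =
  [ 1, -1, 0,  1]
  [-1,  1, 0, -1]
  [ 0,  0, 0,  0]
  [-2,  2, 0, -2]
x^4

Expanding det(x·I − A) (e.g. by cofactor expansion or by noting that A is similar to its Jordan form J, which has the same characteristic polynomial as A) gives
  χ_A(x) = x^4
which factors as x^4. The eigenvalues (with algebraic multiplicities) are λ = 0 with multiplicity 4.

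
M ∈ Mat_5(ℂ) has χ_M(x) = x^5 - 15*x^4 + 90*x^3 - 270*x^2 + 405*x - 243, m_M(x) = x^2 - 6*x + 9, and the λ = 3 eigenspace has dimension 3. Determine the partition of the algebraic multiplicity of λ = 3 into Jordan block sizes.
Block sizes for λ = 3: [2, 2, 1]

Step 1 — from the characteristic polynomial, algebraic multiplicity of λ = 3 is 5. From dim ker(M − (3)·I) = 3, there are exactly 3 Jordan blocks for λ = 3.
Step 2 — from the minimal polynomial, the factor (x − 3)^2 tells us the largest block for λ = 3 has size 2.
Step 3 — with total size 5, 3 blocks, and largest block 2, the block sizes (in nonincreasing order) are [2, 2, 1].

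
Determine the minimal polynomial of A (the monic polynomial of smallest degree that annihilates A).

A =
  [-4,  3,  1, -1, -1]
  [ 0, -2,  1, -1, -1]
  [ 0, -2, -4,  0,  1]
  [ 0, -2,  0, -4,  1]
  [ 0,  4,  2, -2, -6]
x^3 + 12*x^2 + 48*x + 64

The characteristic polynomial is χ_A(x) = (x + 4)^5, so the eigenvalues are known. The minimal polynomial is
  m_A(x) = Π_λ (x − λ)^{k_λ}
where k_λ is the size of the *largest* Jordan block for λ (equivalently, the smallest k with (A − λI)^k v = 0 for every generalised eigenvector v of λ).

  λ = -4: largest Jordan block has size 3, contributing (x + 4)^3

So m_A(x) = (x + 4)^3 = x^3 + 12*x^2 + 48*x + 64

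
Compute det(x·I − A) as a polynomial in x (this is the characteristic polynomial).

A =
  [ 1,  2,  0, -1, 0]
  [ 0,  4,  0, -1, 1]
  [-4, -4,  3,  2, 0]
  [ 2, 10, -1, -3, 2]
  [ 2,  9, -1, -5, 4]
x^5 - 9*x^4 + 30*x^3 - 46*x^2 + 33*x - 9

Expanding det(x·I − A) (e.g. by cofactor expansion or by noting that A is similar to its Jordan form J, which has the same characteristic polynomial as A) gives
  χ_A(x) = x^5 - 9*x^4 + 30*x^3 - 46*x^2 + 33*x - 9
which factors as (x - 3)^2*(x - 1)^3. The eigenvalues (with algebraic multiplicities) are λ = 1 with multiplicity 3, λ = 3 with multiplicity 2.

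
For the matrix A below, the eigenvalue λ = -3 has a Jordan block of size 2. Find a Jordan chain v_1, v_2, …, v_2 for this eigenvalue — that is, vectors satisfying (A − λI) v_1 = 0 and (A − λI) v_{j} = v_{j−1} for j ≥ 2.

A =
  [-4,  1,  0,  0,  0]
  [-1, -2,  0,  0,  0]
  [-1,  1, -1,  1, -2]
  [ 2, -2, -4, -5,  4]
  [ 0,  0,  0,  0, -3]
A Jordan chain for λ = -3 of length 2:
v_1 = (-1, -1, -1, 2, 0)ᵀ
v_2 = (1, 0, 0, 0, 0)ᵀ

Let N = A − (-3)·I. We want v_2 with N^2 v_2 = 0 but N^1 v_2 ≠ 0; then v_{j-1} := N · v_j for j = 2, …, 2.

Pick v_2 = (1, 0, 0, 0, 0)ᵀ.
Then v_1 = N · v_2 = (-1, -1, -1, 2, 0)ᵀ.

Sanity check: (A − (-3)·I) v_1 = (0, 0, 0, 0, 0)ᵀ = 0. ✓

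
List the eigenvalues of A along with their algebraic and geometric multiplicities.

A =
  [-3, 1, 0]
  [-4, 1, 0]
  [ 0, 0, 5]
λ = -1: alg = 2, geom = 1; λ = 5: alg = 1, geom = 1

Step 1 — factor the characteristic polynomial to read off the algebraic multiplicities:
  χ_A(x) = (x - 5)*(x + 1)^2

Step 2 — compute geometric multiplicities via the rank-nullity identity g(λ) = n − rank(A − λI):
  rank(A − (-1)·I) = 2, so dim ker(A − (-1)·I) = n − 2 = 1
  rank(A − (5)·I) = 2, so dim ker(A − (5)·I) = n − 2 = 1

Summary:
  λ = -1: algebraic multiplicity = 2, geometric multiplicity = 1
  λ = 5: algebraic multiplicity = 1, geometric multiplicity = 1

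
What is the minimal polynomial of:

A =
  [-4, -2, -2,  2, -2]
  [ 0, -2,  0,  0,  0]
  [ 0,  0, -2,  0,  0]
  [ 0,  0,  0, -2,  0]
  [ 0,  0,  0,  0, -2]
x^2 + 6*x + 8

The characteristic polynomial is χ_A(x) = (x + 2)^4*(x + 4), so the eigenvalues are known. The minimal polynomial is
  m_A(x) = Π_λ (x − λ)^{k_λ}
where k_λ is the size of the *largest* Jordan block for λ (equivalently, the smallest k with (A − λI)^k v = 0 for every generalised eigenvector v of λ).

  λ = -4: largest Jordan block has size 1, contributing (x + 4)
  λ = -2: largest Jordan block has size 1, contributing (x + 2)

So m_A(x) = (x + 2)*(x + 4) = x^2 + 6*x + 8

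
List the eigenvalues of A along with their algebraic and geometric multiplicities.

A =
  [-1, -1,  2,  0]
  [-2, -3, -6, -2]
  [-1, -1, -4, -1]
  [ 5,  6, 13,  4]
λ = -1: alg = 4, geom = 2

Step 1 — factor the characteristic polynomial to read off the algebraic multiplicities:
  χ_A(x) = (x + 1)^4

Step 2 — compute geometric multiplicities via the rank-nullity identity g(λ) = n − rank(A − λI):
  rank(A − (-1)·I) = 2, so dim ker(A − (-1)·I) = n − 2 = 2

Summary:
  λ = -1: algebraic multiplicity = 4, geometric multiplicity = 2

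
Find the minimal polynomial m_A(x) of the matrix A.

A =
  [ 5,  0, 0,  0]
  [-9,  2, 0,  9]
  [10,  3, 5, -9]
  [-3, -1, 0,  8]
x^2 - 10*x + 25

The characteristic polynomial is χ_A(x) = (x - 5)^4, so the eigenvalues are known. The minimal polynomial is
  m_A(x) = Π_λ (x − λ)^{k_λ}
where k_λ is the size of the *largest* Jordan block for λ (equivalently, the smallest k with (A − λI)^k v = 0 for every generalised eigenvector v of λ).

  λ = 5: largest Jordan block has size 2, contributing (x − 5)^2

So m_A(x) = (x - 5)^2 = x^2 - 10*x + 25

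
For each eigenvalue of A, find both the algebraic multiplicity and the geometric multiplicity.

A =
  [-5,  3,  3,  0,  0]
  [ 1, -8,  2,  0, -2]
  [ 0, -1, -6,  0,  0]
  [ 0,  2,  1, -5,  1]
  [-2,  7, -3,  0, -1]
λ = -5: alg = 5, geom = 2

Step 1 — factor the characteristic polynomial to read off the algebraic multiplicities:
  χ_A(x) = (x + 5)^5

Step 2 — compute geometric multiplicities via the rank-nullity identity g(λ) = n − rank(A − λI):
  rank(A − (-5)·I) = 3, so dim ker(A − (-5)·I) = n − 3 = 2

Summary:
  λ = -5: algebraic multiplicity = 5, geometric multiplicity = 2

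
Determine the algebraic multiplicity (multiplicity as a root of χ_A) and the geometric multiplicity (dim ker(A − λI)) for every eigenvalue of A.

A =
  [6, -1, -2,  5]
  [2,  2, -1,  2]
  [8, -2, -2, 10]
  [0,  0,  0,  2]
λ = 2: alg = 4, geom = 2

Step 1 — factor the characteristic polynomial to read off the algebraic multiplicities:
  χ_A(x) = (x - 2)^4

Step 2 — compute geometric multiplicities via the rank-nullity identity g(λ) = n − rank(A − λI):
  rank(A − (2)·I) = 2, so dim ker(A − (2)·I) = n − 2 = 2

Summary:
  λ = 2: algebraic multiplicity = 4, geometric multiplicity = 2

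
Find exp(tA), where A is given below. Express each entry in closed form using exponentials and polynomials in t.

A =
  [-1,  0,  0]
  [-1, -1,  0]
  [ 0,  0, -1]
e^{tA} =
  [exp(-t), 0, 0]
  [-t*exp(-t), exp(-t), 0]
  [0, 0, exp(-t)]

Strategy: write A = P · J · P⁻¹ where J is a Jordan canonical form, so e^{tA} = P · e^{tJ} · P⁻¹, and e^{tJ} can be computed block-by-block.

A has Jordan form
J =
  [-1,  1,  0]
  [ 0, -1,  0]
  [ 0,  0, -1]
(up to reordering of blocks).

Per-block formulas:
  For a 2×2 Jordan block J_2(-1): exp(t · J_2(-1)) = e^(-1t)·(I + t·N), where N is the 2×2 nilpotent shift.
  For a 1×1 block at λ = -1: exp(t · [-1]) = [e^(-1t)].

After assembling e^{tJ} and conjugating by P, we get:

e^{tA} =
  [exp(-t), 0, 0]
  [-t*exp(-t), exp(-t), 0]
  [0, 0, exp(-t)]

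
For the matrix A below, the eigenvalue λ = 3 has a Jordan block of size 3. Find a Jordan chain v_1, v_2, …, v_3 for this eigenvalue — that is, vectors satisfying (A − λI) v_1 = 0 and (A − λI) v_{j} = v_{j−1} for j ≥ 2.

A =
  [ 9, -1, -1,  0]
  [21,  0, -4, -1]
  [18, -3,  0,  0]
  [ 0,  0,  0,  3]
A Jordan chain for λ = 3 of length 3:
v_1 = (-3, -9, -9, 0)ᵀ
v_2 = (6, 21, 18, 0)ᵀ
v_3 = (1, 0, 0, 0)ᵀ

Let N = A − (3)·I. We want v_3 with N^3 v_3 = 0 but N^2 v_3 ≠ 0; then v_{j-1} := N · v_j for j = 3, …, 2.

Pick v_3 = (1, 0, 0, 0)ᵀ.
Then v_2 = N · v_3 = (6, 21, 18, 0)ᵀ.
Then v_1 = N · v_2 = (-3, -9, -9, 0)ᵀ.

Sanity check: (A − (3)·I) v_1 = (0, 0, 0, 0)ᵀ = 0. ✓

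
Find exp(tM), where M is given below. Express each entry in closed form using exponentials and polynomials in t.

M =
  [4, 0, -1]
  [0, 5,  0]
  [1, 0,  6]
e^{tM} =
  [-t*exp(5*t) + exp(5*t), 0, -t*exp(5*t)]
  [0, exp(5*t), 0]
  [t*exp(5*t), 0, t*exp(5*t) + exp(5*t)]

Strategy: write M = P · J · P⁻¹ where J is a Jordan canonical form, so e^{tM} = P · e^{tJ} · P⁻¹, and e^{tJ} can be computed block-by-block.

M has Jordan form
J =
  [5, 1, 0]
  [0, 5, 0]
  [0, 0, 5]
(up to reordering of blocks).

Per-block formulas:
  For a 2×2 Jordan block J_2(5): exp(t · J_2(5)) = e^(5t)·(I + t·N), where N is the 2×2 nilpotent shift.
  For a 1×1 block at λ = 5: exp(t · [5]) = [e^(5t)].

After assembling e^{tJ} and conjugating by P, we get:

e^{tM} =
  [-t*exp(5*t) + exp(5*t), 0, -t*exp(5*t)]
  [0, exp(5*t), 0]
  [t*exp(5*t), 0, t*exp(5*t) + exp(5*t)]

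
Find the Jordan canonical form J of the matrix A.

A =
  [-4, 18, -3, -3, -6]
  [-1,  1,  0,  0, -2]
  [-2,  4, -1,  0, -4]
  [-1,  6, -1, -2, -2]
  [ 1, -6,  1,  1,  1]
J_3(-1) ⊕ J_1(-1) ⊕ J_1(-1)

The characteristic polynomial is
  det(x·I − A) = x^5 + 5*x^4 + 10*x^3 + 10*x^2 + 5*x + 1 = (x + 1)^5

Eigenvalues and multiplicities (the geometric multiplicity of λ is n − rank(A − λI), which equals the number of Jordan blocks for λ):
  λ = -1: algebraic multiplicity = 5, geometric multiplicity = 3

Determining the block sizes for each eigenvalue:
  λ = -1: with am = 5 and gm = 3, the partition is not yet determined (e.g. several partitions of 5 into 3 parts exist). Let N = A − (-1)·I. Computing rank(N^1) = 2, rank(N^2) = 1, rank(N^3) = 0; the number of blocks of size ≥ j is rank(N^{j−1}) − rank(N^j), giving [3, 1, 1]. So we have 1 block(s) of size 3, 2 block(s) of size 1 → block sizes [3, 1, 1]

Assembling the blocks gives a Jordan form
J =
  [-1,  1,  0,  0,  0]
  [ 0, -1,  1,  0,  0]
  [ 0,  0, -1,  0,  0]
  [ 0,  0,  0, -1,  0]
  [ 0,  0,  0,  0, -1]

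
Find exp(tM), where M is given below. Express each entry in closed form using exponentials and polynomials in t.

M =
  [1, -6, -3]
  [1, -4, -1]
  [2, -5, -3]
e^{tM} =
  [-3*t^2*exp(-2*t)/2 + 3*t*exp(-2*t) + exp(-2*t), 9*t^2*exp(-2*t)/2 - 6*t*exp(-2*t), -3*t*exp(-2*t)]
  [-t^2*exp(-2*t)/2 + t*exp(-2*t), 3*t^2*exp(-2*t)/2 - 2*t*exp(-2*t) + exp(-2*t), -t*exp(-2*t)]
  [-t^2*exp(-2*t)/2 + 2*t*exp(-2*t), 3*t^2*exp(-2*t)/2 - 5*t*exp(-2*t), -t*exp(-2*t) + exp(-2*t)]

Strategy: write M = P · J · P⁻¹ where J is a Jordan canonical form, so e^{tM} = P · e^{tJ} · P⁻¹, and e^{tJ} can be computed block-by-block.

M has Jordan form
J =
  [-2,  1,  0]
  [ 0, -2,  1]
  [ 0,  0, -2]
(up to reordering of blocks).

Per-block formulas:
  For a 3×3 Jordan block J_3(-2): exp(t · J_3(-2)) = e^(-2t)·(I + t·N + (t^2/2)·N^2), where N is the 3×3 nilpotent shift.

After assembling e^{tJ} and conjugating by P, we get:

e^{tM} =
  [-3*t^2*exp(-2*t)/2 + 3*t*exp(-2*t) + exp(-2*t), 9*t^2*exp(-2*t)/2 - 6*t*exp(-2*t), -3*t*exp(-2*t)]
  [-t^2*exp(-2*t)/2 + t*exp(-2*t), 3*t^2*exp(-2*t)/2 - 2*t*exp(-2*t) + exp(-2*t), -t*exp(-2*t)]
  [-t^2*exp(-2*t)/2 + 2*t*exp(-2*t), 3*t^2*exp(-2*t)/2 - 5*t*exp(-2*t), -t*exp(-2*t) + exp(-2*t)]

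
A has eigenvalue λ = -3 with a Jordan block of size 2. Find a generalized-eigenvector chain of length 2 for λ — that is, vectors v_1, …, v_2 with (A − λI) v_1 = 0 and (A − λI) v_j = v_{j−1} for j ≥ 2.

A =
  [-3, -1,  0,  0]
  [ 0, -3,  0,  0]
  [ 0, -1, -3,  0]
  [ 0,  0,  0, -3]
A Jordan chain for λ = -3 of length 2:
v_1 = (-1, 0, -1, 0)ᵀ
v_2 = (0, 1, 0, 0)ᵀ

Let N = A − (-3)·I. We want v_2 with N^2 v_2 = 0 but N^1 v_2 ≠ 0; then v_{j-1} := N · v_j for j = 2, …, 2.

Pick v_2 = (0, 1, 0, 0)ᵀ.
Then v_1 = N · v_2 = (-1, 0, -1, 0)ᵀ.

Sanity check: (A − (-3)·I) v_1 = (0, 0, 0, 0)ᵀ = 0. ✓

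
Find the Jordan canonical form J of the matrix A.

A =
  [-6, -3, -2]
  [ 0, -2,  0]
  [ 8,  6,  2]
J_2(-2) ⊕ J_1(-2)

The characteristic polynomial is
  det(x·I − A) = x^3 + 6*x^2 + 12*x + 8 = (x + 2)^3

Eigenvalues and multiplicities (the geometric multiplicity of λ is n − rank(A − λI), which equals the number of Jordan blocks for λ):
  λ = -2: algebraic multiplicity = 3, geometric multiplicity = 2

Determining the block sizes for each eigenvalue:
  λ = -2: 2 blocks summing to 3 forces exactly one block of size 2 and the rest size 1 → block sizes [2, 1]

Assembling the blocks gives a Jordan form
J =
  [-2,  1,  0]
  [ 0, -2,  0]
  [ 0,  0, -2]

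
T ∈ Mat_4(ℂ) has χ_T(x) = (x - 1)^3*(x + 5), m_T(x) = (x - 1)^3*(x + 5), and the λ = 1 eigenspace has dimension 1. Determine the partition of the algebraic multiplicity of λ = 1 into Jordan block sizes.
Block sizes for λ = 1: [3]

Step 1 — from the characteristic polynomial, algebraic multiplicity of λ = 1 is 3. From dim ker(T − (1)·I) = 1, there are exactly 1 Jordan blocks for λ = 1.
Step 2 — from the minimal polynomial, the factor (x − 1)^3 tells us the largest block for λ = 1 has size 3.
Step 3 — with total size 3, 1 blocks, and largest block 3, the block sizes (in nonincreasing order) are [3].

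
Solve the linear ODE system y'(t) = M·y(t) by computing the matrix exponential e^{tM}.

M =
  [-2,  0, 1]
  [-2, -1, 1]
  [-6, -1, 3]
e^{tM} =
  [-t^2 - 2*t + 1, -t^2/2, t^2/2 + t]
  [-2*t, 1 - t, t]
  [-2*t^2 - 6*t, -t^2 - t, t^2 + 3*t + 1]

Strategy: write M = P · J · P⁻¹ where J is a Jordan canonical form, so e^{tM} = P · e^{tJ} · P⁻¹, and e^{tJ} can be computed block-by-block.

M has Jordan form
J =
  [0, 1, 0]
  [0, 0, 1]
  [0, 0, 0]
(up to reordering of blocks).

Per-block formulas:
  For a 3×3 Jordan block J_3(0): exp(t · J_3(0)) = e^(0t)·(I + t·N + (t^2/2)·N^2), where N is the 3×3 nilpotent shift.

After assembling e^{tJ} and conjugating by P, we get:

e^{tM} =
  [-t^2 - 2*t + 1, -t^2/2, t^2/2 + t]
  [-2*t, 1 - t, t]
  [-2*t^2 - 6*t, -t^2 - t, t^2 + 3*t + 1]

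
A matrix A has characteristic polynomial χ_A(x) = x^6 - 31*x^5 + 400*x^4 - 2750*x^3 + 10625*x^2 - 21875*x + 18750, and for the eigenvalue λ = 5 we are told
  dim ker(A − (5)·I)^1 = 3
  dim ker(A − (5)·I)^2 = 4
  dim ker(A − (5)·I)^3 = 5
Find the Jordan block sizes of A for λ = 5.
Block sizes for λ = 5: [3, 1, 1]

From the dimensions of kernels of powers, the number of Jordan blocks of size at least j is d_j − d_{j−1} where d_j = dim ker(N^j) (with d_0 = 0). Computing the differences gives [3, 1, 1].
The number of blocks of size exactly k is (#blocks of size ≥ k) − (#blocks of size ≥ k + 1), so the partition is: 2 block(s) of size 1, 1 block(s) of size 3.
In nonincreasing order the block sizes are [3, 1, 1].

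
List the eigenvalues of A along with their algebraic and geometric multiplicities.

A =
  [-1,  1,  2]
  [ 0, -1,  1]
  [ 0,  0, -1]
λ = -1: alg = 3, geom = 1

Step 1 — factor the characteristic polynomial to read off the algebraic multiplicities:
  χ_A(x) = (x + 1)^3

Step 2 — compute geometric multiplicities via the rank-nullity identity g(λ) = n − rank(A − λI):
  rank(A − (-1)·I) = 2, so dim ker(A − (-1)·I) = n − 2 = 1

Summary:
  λ = -1: algebraic multiplicity = 3, geometric multiplicity = 1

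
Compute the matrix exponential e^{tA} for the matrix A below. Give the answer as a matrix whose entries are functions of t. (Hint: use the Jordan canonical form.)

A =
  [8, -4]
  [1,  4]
e^{tA} =
  [2*t*exp(6*t) + exp(6*t), -4*t*exp(6*t)]
  [t*exp(6*t), -2*t*exp(6*t) + exp(6*t)]

Strategy: write A = P · J · P⁻¹ where J is a Jordan canonical form, so e^{tA} = P · e^{tJ} · P⁻¹, and e^{tJ} can be computed block-by-block.

A has Jordan form
J =
  [6, 1]
  [0, 6]
(up to reordering of blocks).

Per-block formulas:
  For a 2×2 Jordan block J_2(6): exp(t · J_2(6)) = e^(6t)·(I + t·N), where N is the 2×2 nilpotent shift.

After assembling e^{tJ} and conjugating by P, we get:

e^{tA} =
  [2*t*exp(6*t) + exp(6*t), -4*t*exp(6*t)]
  [t*exp(6*t), -2*t*exp(6*t) + exp(6*t)]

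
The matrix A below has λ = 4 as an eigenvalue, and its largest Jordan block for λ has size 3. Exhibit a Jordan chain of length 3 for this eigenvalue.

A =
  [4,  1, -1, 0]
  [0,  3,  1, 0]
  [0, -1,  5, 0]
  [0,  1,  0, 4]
A Jordan chain for λ = 4 of length 3:
v_1 = (0, 0, 0, -1)ᵀ
v_2 = (1, -1, -1, 1)ᵀ
v_3 = (0, 1, 0, 0)ᵀ

Let N = A − (4)·I. We want v_3 with N^3 v_3 = 0 but N^2 v_3 ≠ 0; then v_{j-1} := N · v_j for j = 3, …, 2.

Pick v_3 = (0, 1, 0, 0)ᵀ.
Then v_2 = N · v_3 = (1, -1, -1, 1)ᵀ.
Then v_1 = N · v_2 = (0, 0, 0, -1)ᵀ.

Sanity check: (A − (4)·I) v_1 = (0, 0, 0, 0)ᵀ = 0. ✓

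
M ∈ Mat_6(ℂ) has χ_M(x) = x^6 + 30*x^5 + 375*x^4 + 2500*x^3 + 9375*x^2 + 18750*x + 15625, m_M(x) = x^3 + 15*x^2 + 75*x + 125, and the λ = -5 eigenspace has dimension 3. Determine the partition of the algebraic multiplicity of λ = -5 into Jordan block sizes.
Block sizes for λ = -5: [3, 2, 1]

Step 1 — from the characteristic polynomial, algebraic multiplicity of λ = -5 is 6. From dim ker(M − (-5)·I) = 3, there are exactly 3 Jordan blocks for λ = -5.
Step 2 — from the minimal polynomial, the factor (x + 5)^3 tells us the largest block for λ = -5 has size 3.
Step 3 — with total size 6, 3 blocks, and largest block 3, the block sizes (in nonincreasing order) are [3, 2, 1].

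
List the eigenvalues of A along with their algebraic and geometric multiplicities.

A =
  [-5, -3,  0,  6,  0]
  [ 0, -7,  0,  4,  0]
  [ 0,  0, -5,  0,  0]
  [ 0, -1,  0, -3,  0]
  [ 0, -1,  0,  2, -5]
λ = -5: alg = 5, geom = 4

Step 1 — factor the characteristic polynomial to read off the algebraic multiplicities:
  χ_A(x) = (x + 5)^5

Step 2 — compute geometric multiplicities via the rank-nullity identity g(λ) = n − rank(A − λI):
  rank(A − (-5)·I) = 1, so dim ker(A − (-5)·I) = n − 1 = 4

Summary:
  λ = -5: algebraic multiplicity = 5, geometric multiplicity = 4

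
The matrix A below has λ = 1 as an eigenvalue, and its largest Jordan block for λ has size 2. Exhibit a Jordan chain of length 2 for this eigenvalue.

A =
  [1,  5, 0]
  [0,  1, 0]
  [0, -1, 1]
A Jordan chain for λ = 1 of length 2:
v_1 = (5, 0, -1)ᵀ
v_2 = (0, 1, 0)ᵀ

Let N = A − (1)·I. We want v_2 with N^2 v_2 = 0 but N^1 v_2 ≠ 0; then v_{j-1} := N · v_j for j = 2, …, 2.

Pick v_2 = (0, 1, 0)ᵀ.
Then v_1 = N · v_2 = (5, 0, -1)ᵀ.

Sanity check: (A − (1)·I) v_1 = (0, 0, 0)ᵀ = 0. ✓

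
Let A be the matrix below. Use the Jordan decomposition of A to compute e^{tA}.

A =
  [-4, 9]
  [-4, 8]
e^{tA} =
  [-6*t*exp(2*t) + exp(2*t), 9*t*exp(2*t)]
  [-4*t*exp(2*t), 6*t*exp(2*t) + exp(2*t)]

Strategy: write A = P · J · P⁻¹ where J is a Jordan canonical form, so e^{tA} = P · e^{tJ} · P⁻¹, and e^{tJ} can be computed block-by-block.

A has Jordan form
J =
  [2, 1]
  [0, 2]
(up to reordering of blocks).

Per-block formulas:
  For a 2×2 Jordan block J_2(2): exp(t · J_2(2)) = e^(2t)·(I + t·N), where N is the 2×2 nilpotent shift.

After assembling e^{tJ} and conjugating by P, we get:

e^{tA} =
  [-6*t*exp(2*t) + exp(2*t), 9*t*exp(2*t)]
  [-4*t*exp(2*t), 6*t*exp(2*t) + exp(2*t)]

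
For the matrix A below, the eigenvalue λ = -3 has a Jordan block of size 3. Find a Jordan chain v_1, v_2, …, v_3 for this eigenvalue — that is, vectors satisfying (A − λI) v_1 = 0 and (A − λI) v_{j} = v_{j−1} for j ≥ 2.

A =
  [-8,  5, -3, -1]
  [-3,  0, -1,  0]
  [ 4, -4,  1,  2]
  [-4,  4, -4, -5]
A Jordan chain for λ = -3 of length 3:
v_1 = (2, 2, 0, 0)ᵀ
v_2 = (-5, -3, 4, -4)ᵀ
v_3 = (1, 0, 0, 0)ᵀ

Let N = A − (-3)·I. We want v_3 with N^3 v_3 = 0 but N^2 v_3 ≠ 0; then v_{j-1} := N · v_j for j = 3, …, 2.

Pick v_3 = (1, 0, 0, 0)ᵀ.
Then v_2 = N · v_3 = (-5, -3, 4, -4)ᵀ.
Then v_1 = N · v_2 = (2, 2, 0, 0)ᵀ.

Sanity check: (A − (-3)·I) v_1 = (0, 0, 0, 0)ᵀ = 0. ✓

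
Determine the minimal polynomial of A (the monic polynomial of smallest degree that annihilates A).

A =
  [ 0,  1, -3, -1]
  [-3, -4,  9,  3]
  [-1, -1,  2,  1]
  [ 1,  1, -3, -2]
x^2 + 2*x + 1

The characteristic polynomial is χ_A(x) = (x + 1)^4, so the eigenvalues are known. The minimal polynomial is
  m_A(x) = Π_λ (x − λ)^{k_λ}
where k_λ is the size of the *largest* Jordan block for λ (equivalently, the smallest k with (A − λI)^k v = 0 for every generalised eigenvector v of λ).

  λ = -1: largest Jordan block has size 2, contributing (x + 1)^2

So m_A(x) = (x + 1)^2 = x^2 + 2*x + 1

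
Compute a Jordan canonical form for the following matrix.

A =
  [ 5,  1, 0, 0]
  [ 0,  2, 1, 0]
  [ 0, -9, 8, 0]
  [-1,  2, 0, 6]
J_3(5) ⊕ J_1(6)

The characteristic polynomial is
  det(x·I − A) = x^4 - 21*x^3 + 165*x^2 - 575*x + 750 = (x - 6)*(x - 5)^3

Eigenvalues and multiplicities (the geometric multiplicity of λ is n − rank(A − λI), which equals the number of Jordan blocks for λ):
  λ = 5: algebraic multiplicity = 3, geometric multiplicity = 1
  λ = 6: algebraic multiplicity = 1, geometric multiplicity = 1

Determining the block sizes for each eigenvalue:
  λ = 5: one block (gm = 1), so the single block has size am = 3 → block sizes [3]
  λ = 6: one block (gm = 1), so the single block has size am = 1 → block sizes [1]

Assembling the blocks gives a Jordan form
J =
  [5, 1, 0, 0]
  [0, 5, 1, 0]
  [0, 0, 5, 0]
  [0, 0, 0, 6]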